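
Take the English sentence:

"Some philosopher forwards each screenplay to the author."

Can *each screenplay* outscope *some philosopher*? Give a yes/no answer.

Both DPs are arguments of the same predicate; there is no clause or island boundary between them.
Ordinary QR to a clause-peripheral position gives the wide-scope LF for the lower DP.

Yes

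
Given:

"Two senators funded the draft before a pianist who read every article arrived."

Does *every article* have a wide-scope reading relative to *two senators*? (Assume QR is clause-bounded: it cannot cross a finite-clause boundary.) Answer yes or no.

*every article* occurs within the relative clause *who read every article*, which is itself inside the adjunct *before a pianist who read every article arrived*.
Even if one barrier were somehow void, the other would still block QR.
The inverse ordering *every article* > *two senators* is therefore underivable.

No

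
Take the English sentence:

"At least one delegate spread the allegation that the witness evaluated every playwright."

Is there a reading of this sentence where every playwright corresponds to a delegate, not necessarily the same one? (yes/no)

No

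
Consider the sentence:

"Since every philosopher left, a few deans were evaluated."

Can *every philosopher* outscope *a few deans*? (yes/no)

*every philosopher* sits inside the adjunct clause *since every philosopher left*.
The adjunct-island constraint bars QR out of an adverbial clause.
So *every philosopher* cannot raise to a position above *a few deans*.

No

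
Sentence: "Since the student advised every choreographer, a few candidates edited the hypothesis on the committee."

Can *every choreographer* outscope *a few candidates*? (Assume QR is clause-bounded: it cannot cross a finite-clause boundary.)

The DP *every choreographer* is contained in the adjunct clause *since the student advised every choreographer*.
Since the clause is an adjunct (not a complement), the Adjunct Condition blocks QR across its edge.
So the wide-scope reading for *every choreographer* is blocked.

No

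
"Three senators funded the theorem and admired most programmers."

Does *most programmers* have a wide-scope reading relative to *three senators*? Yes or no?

No

The DP *most programmers* is contained in one conjunct of the coordinate structure (*admired most programmers*).
A quantifier cannot raise out of one conjunct of a coordination across the whole coordinate structure — the CSC applies to QR.
*most programmers* > *three senators* would require crossing that boundary, which is illicit.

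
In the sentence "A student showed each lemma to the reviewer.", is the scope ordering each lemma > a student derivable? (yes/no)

Yes

*each lemma* is the matrix object and *a student* the matrix subject; the two are clausemates.
Since no island is crossed, the inverse ordering is licensed alongside surface scope.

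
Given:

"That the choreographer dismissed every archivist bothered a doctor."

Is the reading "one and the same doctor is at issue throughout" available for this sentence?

The described interpretation is the *a doctor* > *every archivist* scoping.
Nothing needs to raise out of an island for *a doctor* > *every archivist*: *a doctor* takes scope from its matrix position over the clause containing *every archivist*.

Yes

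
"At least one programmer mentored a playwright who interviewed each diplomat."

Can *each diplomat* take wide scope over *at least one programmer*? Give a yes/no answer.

The DP *each diplomat* is contained in the relative clause *who interviewed each diplomat* modifying *a playwright*.
A relative clause is a scope island — quantifier raising cannot cross its boundary.
*each diplomat* is confined to the island and cannot take scope over *at least one programmer*.

No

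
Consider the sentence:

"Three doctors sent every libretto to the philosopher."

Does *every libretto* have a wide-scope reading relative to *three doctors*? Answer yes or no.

*three doctors* and *every libretto* are co-arguments of the matrix verb, with nothing but a clause-internal boundary between them.
With no island boundary between them, the object can take inverse scope over the subject via ordinary QR within the clause.

Yes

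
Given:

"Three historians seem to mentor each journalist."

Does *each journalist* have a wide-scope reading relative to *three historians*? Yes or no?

Yes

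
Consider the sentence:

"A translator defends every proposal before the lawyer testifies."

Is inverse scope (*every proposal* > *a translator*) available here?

Yes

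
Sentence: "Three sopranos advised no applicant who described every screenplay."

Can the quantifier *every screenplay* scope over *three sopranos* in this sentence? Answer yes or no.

Structurally, *every screenplay* is inside the relative clause *who described every screenplay* modifying *no applicant*.
QR out of a relative clause is ruled out by the relative-clause island constraint.
*every screenplay* > *three sopranos* would require crossing that boundary, which is illicit.

No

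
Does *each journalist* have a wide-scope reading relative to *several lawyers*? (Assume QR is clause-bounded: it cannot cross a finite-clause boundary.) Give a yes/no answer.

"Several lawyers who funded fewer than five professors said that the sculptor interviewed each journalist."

The DP *each journalist* is contained in the finite complement clause *that the sculptor interviewed each journalist*.
Given the clause-boundedness assumption, QR cannot cross the finite CP into the matrix.
There is no licit LF on which *each journalist* c-commands *several lawyers*.

No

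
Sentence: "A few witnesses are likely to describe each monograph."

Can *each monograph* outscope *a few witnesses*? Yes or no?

Yes

Infinitival complements of raising predicates do not block QR; *each monograph* and *a few witnesses* are effectively clausemates.
Since no island is crossed, the inverse ordering is licensed alongside surface scope.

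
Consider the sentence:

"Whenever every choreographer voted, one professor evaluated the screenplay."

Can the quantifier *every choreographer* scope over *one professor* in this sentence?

No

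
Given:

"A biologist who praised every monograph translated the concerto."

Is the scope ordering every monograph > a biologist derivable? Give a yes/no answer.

No

The DP *every monograph* is contained in the relative clause *who praised every monograph*.
QR out of a relative clause is ruled out by the relative-clause island constraint.
Hence only narrow scope for *every monograph* (under *a biologist*) survives.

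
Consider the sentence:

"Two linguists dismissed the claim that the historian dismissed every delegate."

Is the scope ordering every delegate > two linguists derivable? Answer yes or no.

No

The target quantifier *every delegate* is part of the complex NP *the claim that the historian dismissed every delegate*.
Noun-complement clauses are scope islands (the Complex NP Constraint): a quantifier inside one cannot scope into the matrix.
Hence only narrow scope for *every delegate* (under *two linguists*) survives.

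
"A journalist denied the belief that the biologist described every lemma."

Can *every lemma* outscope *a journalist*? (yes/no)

*every lemma* is embedded in the complex NP *the belief that the biologist described every lemma*.
Noun-complement clauses are scope islands (the Complex NP Constraint): a quantifier inside one cannot scope into the matrix.
The inverse ordering *every lemma* > *a journalist* is therefore underivable.

No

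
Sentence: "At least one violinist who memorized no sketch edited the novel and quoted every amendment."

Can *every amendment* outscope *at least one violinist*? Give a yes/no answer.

*every amendment* sits inside one conjunct of the coordinate structure (*quoted every amendment*).
Asymmetric QR out of one conjunct violates the Coordinate Structure Constraint.
So the wide-scope reading for *every amendment* is blocked.

No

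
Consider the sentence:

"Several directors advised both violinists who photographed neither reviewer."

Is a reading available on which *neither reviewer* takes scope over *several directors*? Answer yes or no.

No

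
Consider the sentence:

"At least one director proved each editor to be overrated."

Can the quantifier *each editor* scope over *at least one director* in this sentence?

Yes

*each editor* is the subject of an ECM infinitive — the infinitival complement of an ECM verb is not a scope island, so *each editor* can raise into the matrix clause.
QR within a single clause is free, so the lower quantifier may take scope over the higher one.
So *each editor* > *at least one director* is among the available readings.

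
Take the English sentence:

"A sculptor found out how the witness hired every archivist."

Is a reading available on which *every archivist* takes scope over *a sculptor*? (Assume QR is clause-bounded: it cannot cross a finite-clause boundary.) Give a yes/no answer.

No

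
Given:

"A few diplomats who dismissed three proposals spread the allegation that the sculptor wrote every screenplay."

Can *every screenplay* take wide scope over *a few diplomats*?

Structurally, *every screenplay* is inside the complex NP *the allegation that the sculptor wrote every screenplay*.
The complex NP is opaque for QR — the quantifier is frozen inside the noun's complement.
The inverse ordering *every screenplay* > *a few diplomats* is therefore underivable.

No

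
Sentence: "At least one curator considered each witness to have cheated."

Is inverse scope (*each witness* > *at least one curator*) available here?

Yes

ECM infinitives lack a CP barrier, so *each witness* can QR over the matrix subject *at least one curator*.
Since no island is crossed, the inverse ordering is licensed alongside surface scope.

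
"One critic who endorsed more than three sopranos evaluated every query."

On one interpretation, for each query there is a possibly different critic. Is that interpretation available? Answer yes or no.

Yes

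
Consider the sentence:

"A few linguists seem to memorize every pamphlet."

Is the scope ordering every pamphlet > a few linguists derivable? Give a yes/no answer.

Raising constructions are monoclausal for scope purposes; *every pamphlet* is not separated from *a few linguists* by any island.
Ordinary QR to a clause-peripheral position gives the wide-scope LF for the lower DP.
Both orderings are possible: *a few linguists* > *every pamphlet* and *every pamphlet* > *a few linguists*.

Yes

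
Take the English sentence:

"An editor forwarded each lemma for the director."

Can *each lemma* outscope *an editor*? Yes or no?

*each lemma* is the matrix object and *an editor* the matrix subject; the two are clausemates.
QR within a single clause is free, so the lower quantifier may take scope over the higher one.
So *each lemma* > *an editor* is among the available readings.

Yes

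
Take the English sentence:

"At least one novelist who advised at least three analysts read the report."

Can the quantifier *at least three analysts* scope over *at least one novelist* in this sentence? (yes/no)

Structurally, *at least three analysts* is inside the relative clause *who advised at least three analysts*.
Relative clauses are scope islands: a quantifier cannot QR out of a relative clause to take scope in the matrix clause.
So *at least three analysts* cannot raise to a position above *at least one novelist*.

No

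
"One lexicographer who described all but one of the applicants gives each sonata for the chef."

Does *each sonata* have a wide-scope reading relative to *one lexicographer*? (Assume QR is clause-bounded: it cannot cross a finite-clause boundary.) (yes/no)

Yes

*each sonata* is a matrix argument; only *one lexicographer* is modified by the relative clause *who described all but one of the applicants*, so the RC island is irrelevant to the target quantifier.
Ordinary QR to a clause-peripheral position gives the wide-scope LF for the lower DP.
So *each sonata* > *one lexicographer* is among the available readings.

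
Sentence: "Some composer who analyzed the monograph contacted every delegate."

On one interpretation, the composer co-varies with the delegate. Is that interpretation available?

Yes

That reading corresponds to *every delegate* > *some composer*.
*every delegate* is a matrix argument; only *some composer* is modified by the relative clause *who analyzed the monograph*, so the RC island is irrelevant to the target quantifier.
Ordinary QR to a clause-peripheral position gives the wide-scope LF for the lower DP.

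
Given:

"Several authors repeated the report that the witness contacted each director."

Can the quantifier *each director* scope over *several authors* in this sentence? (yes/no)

The target quantifier *each director* is part of the complex NP *the report that the witness contacted each director*.
Noun-complement clauses are scope islands (the Complex NP Constraint): a quantifier inside one cannot scope into the matrix.
Hence only narrow scope for *each director* (under *several authors*) survives.

No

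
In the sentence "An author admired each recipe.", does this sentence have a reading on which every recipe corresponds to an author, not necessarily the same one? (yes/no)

Yes

The paraphrase describes the scope ordering *each recipe* > *an author*.
*each recipe* and *an author* are in the same minimal clause.
Ordinary QR to a clause-peripheral position gives the wide-scope LF for the lower DP.
The sentence is scopally ambiguous between *an author* > *each recipe* and *each recipe* > *an author*.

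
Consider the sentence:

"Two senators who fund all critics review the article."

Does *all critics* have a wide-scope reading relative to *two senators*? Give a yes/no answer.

No

The DP *all critics* is contained in the relative clause *who fund all critics*.
A relative clause is a scope island — quantifier raising cannot cross its boundary.
So *all critics* cannot raise high enough to outscope *two senators*; only the surface ordering *two senators* > *all critics* is available.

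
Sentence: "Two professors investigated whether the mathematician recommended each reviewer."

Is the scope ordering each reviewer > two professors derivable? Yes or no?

No

The target quantifier *each reviewer* is part of the embedded question *whether the mathematician recommended each reviewer*.
QR across an interrogative CP boundary is ruled out as a wh-island violation.
So the wide-scope reading for *each reviewer* is blocked.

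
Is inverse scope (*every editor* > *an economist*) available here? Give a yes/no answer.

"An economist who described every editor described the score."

The DP *every editor* is contained in the relative clause *who described every editor*.
Quantifiers inside a relative clause are trapped there; the RC boundary blocks QR.
So *every editor* cannot raise to a position above *an economist*.
(Only the surface reading survives: one fixed economist with respect to all the relevant editors.)

No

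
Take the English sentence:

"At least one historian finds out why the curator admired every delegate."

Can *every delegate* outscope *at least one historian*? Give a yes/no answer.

*every delegate* occurs within the embedded question *why the curator admired every delegate*.
Embedded wh-clauses are opaque for QR, so the quantifier stays inside the question.
*every delegate* is confined to the island and cannot take scope over *at least one historian*.

No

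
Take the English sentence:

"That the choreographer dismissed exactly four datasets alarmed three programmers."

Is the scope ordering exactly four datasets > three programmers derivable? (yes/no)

*exactly four datasets* occurs within the sentential subject *that the choreographer dismissed exactly four datasets*.
The Sentential Subject Constraint rules out raising the quantifier out of the that-clause subject.
So *exactly four datasets* cannot raise to a position above *three programmers*.

No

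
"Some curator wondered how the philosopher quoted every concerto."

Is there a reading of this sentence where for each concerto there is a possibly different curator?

The paraphrase describes the scope ordering *every concerto* > *some curator*.
*every concerto* sits inside the embedded question *how the philosopher quoted every concerto*.
Embedded wh-clauses are opaque for QR, so the quantifier stays inside the question.
So the wide-scope reading for *every concerto* is blocked.
(Only the surface reading survives: one fixed curator with respect to all the relevant concertos.)

No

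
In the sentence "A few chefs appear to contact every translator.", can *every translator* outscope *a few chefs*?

Infinitival complements of raising predicates do not block QR; *every translator* and *a few chefs* are effectively clausemates.
With no island boundary between them, the object can take inverse scope over the subject via ordinary QR within the clause.
Both orderings are possible: *a few chefs* > *every translator* and *every translator* > *a few chefs*.

Yes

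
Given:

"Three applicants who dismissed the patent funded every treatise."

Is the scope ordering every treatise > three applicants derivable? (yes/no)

*every treatise* sits in the matrix clause, not in the relative clause on *three applicants*.
No island intervenes, so both surface and inverse scope are derivable.

Yes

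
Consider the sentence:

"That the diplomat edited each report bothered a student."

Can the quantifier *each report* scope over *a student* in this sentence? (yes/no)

The DP *each report* is contained in the sentential subject *that the diplomat edited each report*.
The Sentential Subject Constraint rules out raising the quantifier out of the that-clause subject.
There is no licit LF on which *each report* c-commands *a student*.

No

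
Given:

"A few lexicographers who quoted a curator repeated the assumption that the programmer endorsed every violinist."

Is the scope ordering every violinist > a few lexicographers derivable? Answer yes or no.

No

Structurally, *every violinist* is inside the complex NP *the assumption that the programmer endorsed every violinist*.
The complex NP is opaque for QR — the quantifier is frozen inside the noun's complement.
So *every violinist* cannot raise high enough to outscope *a few lexicographers*; only the surface ordering *a few lexicographers* > *every violinist* is available.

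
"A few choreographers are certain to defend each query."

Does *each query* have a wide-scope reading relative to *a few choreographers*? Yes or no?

Yes

Raising constructions are monoclausal for scope purposes; *each query* is not separated from *a few choreographers* by any island.
With no island boundary between them, the object can take inverse scope over the subject via ordinary QR within the clause.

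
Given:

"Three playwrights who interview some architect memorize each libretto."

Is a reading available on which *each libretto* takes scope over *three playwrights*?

Yes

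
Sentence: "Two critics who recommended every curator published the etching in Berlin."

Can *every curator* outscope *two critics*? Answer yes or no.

No

The DP *every curator* is contained in the relative clause *who recommended every curator*.
Relative clauses block scope extraction: QR cannot target a position outside the modified NP.
So *every curator* cannot raise high enough to outscope *two critics*; only the surface ordering *two critics* > *every curator* is available.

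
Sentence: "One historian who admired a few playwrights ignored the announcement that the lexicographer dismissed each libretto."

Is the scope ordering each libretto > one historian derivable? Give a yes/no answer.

No

*each libretto* is embedded in the complex NP *the announcement that the lexicographer dismissed each libretto*.
Noun-complement clauses are scope islands (the Complex NP Constraint): a quantifier inside one cannot scope into the matrix.
The inverse ordering *each libretto* > *one historian* is therefore underivable.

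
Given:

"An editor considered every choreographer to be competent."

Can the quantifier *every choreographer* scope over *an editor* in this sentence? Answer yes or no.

ECM infinitives lack a CP barrier, so *every choreographer* can QR over the matrix subject *an editor*.
Ordinary QR to a clause-peripheral position gives the wide-scope LF for the lower DP.
The sentence is scopally ambiguous between *an editor* > *every choreographer* and *every choreographer* > *an editor*.

Yes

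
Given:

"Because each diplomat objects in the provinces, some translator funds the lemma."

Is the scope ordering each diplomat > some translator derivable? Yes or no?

No

The target quantifier *each diplomat* is part of the adjunct clause *because each diplomat objects in the provinces*.
Since the clause is an adjunct (not a complement), the Adjunct Condition blocks QR across its edge.
There is no licit LF on which *each diplomat* c-commands *some translator*.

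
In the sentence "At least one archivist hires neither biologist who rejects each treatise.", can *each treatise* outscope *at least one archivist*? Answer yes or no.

*each treatise* sits inside the relative clause *who rejects each treatise* modifying *neither biologist*.
A relative clause is a scope island — quantifier raising cannot cross its boundary.
*each treatise* is confined to the island and cannot take scope over *at least one archivist*.
(Only the surface reading survives: one fixed archivist with respect to all the relevant treatises.)

No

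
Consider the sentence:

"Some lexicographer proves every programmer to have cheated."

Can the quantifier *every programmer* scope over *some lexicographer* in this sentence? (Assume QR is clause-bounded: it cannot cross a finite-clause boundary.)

Yes

ECM infinitives lack a CP barrier, so *every programmer* can QR over the matrix subject *some lexicographer*.
No island intervenes, so both surface and inverse scope are derivable.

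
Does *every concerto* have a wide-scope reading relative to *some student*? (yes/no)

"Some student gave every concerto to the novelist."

*every concerto* is the matrix object and *some student* the matrix subject; the two are clausemates.
Clause-internal QR can adjoin the lower DP above the subject, yielding the inverse reading.

Yes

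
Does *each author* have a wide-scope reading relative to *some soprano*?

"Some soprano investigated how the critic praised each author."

No

The DP *each author* is contained in the embedded question *how the critic praised each author*.
QR across an interrogative CP boundary is ruled out as a wh-island violation.
*each author* > *some soprano* would require crossing that boundary, which is illicit.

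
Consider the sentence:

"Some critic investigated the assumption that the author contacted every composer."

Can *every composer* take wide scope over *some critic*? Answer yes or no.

Structurally, *every composer* is inside the complex NP *the assumption that the author contacted every composer*.
Since the clause is the complement of a nominal head, the CNPC blocks scope extraction.
The inverse ordering *every composer* > *some critic* is therefore underivable.
(Only the surface reading survives: one fixed critic with respect to all the relevant composers.)

No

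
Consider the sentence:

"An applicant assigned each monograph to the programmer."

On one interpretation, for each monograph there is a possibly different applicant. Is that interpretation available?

Yes

This is the *each monograph* > *an applicant* reading.
Both DPs are arguments of the same predicate; there is no clause or island boundary between them.
Ordinary QR to a clause-peripheral position gives the wide-scope LF for the lower DP.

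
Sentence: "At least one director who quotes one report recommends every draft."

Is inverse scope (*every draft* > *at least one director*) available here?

Yes

*every draft* sits in the matrix clause, not in the relative clause on *at least one director*.
QR within a single clause is free, so the lower quantifier may take scope over the higher one.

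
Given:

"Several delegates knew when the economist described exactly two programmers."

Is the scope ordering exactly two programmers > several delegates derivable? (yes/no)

No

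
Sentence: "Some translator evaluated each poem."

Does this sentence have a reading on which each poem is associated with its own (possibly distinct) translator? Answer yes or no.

Yes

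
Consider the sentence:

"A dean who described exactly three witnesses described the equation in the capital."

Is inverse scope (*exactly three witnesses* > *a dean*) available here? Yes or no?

No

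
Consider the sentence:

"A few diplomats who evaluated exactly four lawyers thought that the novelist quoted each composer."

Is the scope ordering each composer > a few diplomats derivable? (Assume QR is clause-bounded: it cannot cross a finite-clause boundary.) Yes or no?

No

Structurally, *each composer* is inside the finite complement clause *that the novelist quoted each composer*.
Given the clause-boundedness assumption, QR cannot cross the finite CP into the matrix.
So *each composer* cannot raise high enough to outscope *a few diplomats*; only the surface ordering *a few diplomats* > *each composer* is available.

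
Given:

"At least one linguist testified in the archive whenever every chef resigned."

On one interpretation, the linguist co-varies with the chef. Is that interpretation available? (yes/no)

No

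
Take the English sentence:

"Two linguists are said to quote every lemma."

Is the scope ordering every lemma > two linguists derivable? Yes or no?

Yes

Raising constructions are monoclausal for scope purposes; *every lemma* is not separated from *two linguists* by any island.
With no island boundary between them, the object can take inverse scope over the subject via ordinary QR within the clause.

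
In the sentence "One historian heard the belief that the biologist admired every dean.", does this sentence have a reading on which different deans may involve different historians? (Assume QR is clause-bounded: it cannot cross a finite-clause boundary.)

This is the *every dean* > *one historian* reading.
*every dean* sits inside the complex NP *the belief that the biologist admired every dean*.
A that-clause complement to a noun is an island; QR cannot cross the NP boundary.
The inverse ordering *every dean* > *one historian* is therefore underivable.
(Only the surface reading survives: one fixed historian with respect to all the relevant deans.)

No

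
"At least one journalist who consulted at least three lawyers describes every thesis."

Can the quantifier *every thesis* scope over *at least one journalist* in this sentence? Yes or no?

Yes

*every thesis* sits in the matrix clause, not in the relative clause on *at least one journalist*.
Ordinary QR to a clause-peripheral position gives the wide-scope LF for the lower DP.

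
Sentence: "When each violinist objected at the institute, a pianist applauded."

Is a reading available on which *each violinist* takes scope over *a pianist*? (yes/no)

No

The target quantifier *each violinist* is part of the adjunct clause *when each violinist objected at the institute*.
Adjuncts are opaque for quantifier raising; a quantifier in an adjunct stays inside it.
*each violinist* > *a pianist* would require crossing that boundary, which is illicit.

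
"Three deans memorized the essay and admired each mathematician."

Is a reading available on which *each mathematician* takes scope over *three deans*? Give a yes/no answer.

No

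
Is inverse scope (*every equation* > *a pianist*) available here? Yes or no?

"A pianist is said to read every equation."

Yes

Raising constructions are monoclausal for scope purposes; *every equation* is not separated from *a pianist* by any island.
No island intervenes, so both surface and inverse scope are derivable.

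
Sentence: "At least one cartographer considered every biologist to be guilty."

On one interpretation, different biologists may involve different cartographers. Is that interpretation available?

This is the *every biologist* > *at least one cartographer* reading.
This is an ECM construction: *every biologist* is the infinitival subject, Case-marked by the matrix verb, and the infinitive is transparent for QR.
With no island boundary between them, the object can take inverse scope over the subject via ordinary QR within the clause.

Yes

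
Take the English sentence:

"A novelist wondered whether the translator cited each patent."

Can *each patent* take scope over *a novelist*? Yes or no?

No

*each patent* is embedded in the embedded question *whether the translator cited each patent*.
Embedded questions are wh-islands: a quantifier inside an indirect question cannot QR into the matrix clause.
So the wide-scope reading for *each patent* is blocked.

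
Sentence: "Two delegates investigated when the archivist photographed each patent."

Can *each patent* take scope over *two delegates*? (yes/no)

No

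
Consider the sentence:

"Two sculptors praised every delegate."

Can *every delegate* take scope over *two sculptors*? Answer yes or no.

Both DPs are arguments of the same predicate; there is no clause or island boundary between them.
Ordinary QR to a clause-peripheral position gives the wide-scope LF for the lower DP.
Both orderings are possible: *two sculptors* > *every delegate* and *every delegate* > *two sculptors*.

Yes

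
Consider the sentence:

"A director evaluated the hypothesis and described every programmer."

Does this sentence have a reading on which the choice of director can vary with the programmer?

No

This is the *every programmer* > *a director* reading.
*every programmer* occurs within one conjunct of the coordinate structure (*described every programmer*).
Asymmetric QR out of one conjunct violates the Coordinate Structure Constraint.
Hence only narrow scope for *every programmer* (under *a director*) survives.
(Only the surface reading survives: one fixed director with respect to all the relevant programmers.)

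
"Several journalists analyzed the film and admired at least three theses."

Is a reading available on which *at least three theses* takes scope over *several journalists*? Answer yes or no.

*at least three theses* occurs within one conjunct of the coordinate structure (*admired at least three theses*).
A quantifier cannot raise out of one conjunct of a coordination across the whole coordinate structure — the CSC applies to QR.
There is no licit LF on which *at least three theses* c-commands *several journalists*.

No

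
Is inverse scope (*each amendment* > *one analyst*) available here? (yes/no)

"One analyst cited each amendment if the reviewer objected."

Yes

The adjunct clause does not contain *each amendment*, which is the matrix object.
With no island boundary between them, the object can take inverse scope over the subject via ordinary QR within the clause.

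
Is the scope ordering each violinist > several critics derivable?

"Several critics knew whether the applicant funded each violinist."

The DP *each violinist* is contained in the embedded question *whether the applicant funded each violinist*.
The wh-island constraint blocks QR out of an embedded interrogative.
Hence only narrow scope for *each violinist* (under *several critics*) survives.

No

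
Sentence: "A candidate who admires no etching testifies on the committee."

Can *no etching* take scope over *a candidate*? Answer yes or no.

The DP *no etching* is contained in the relative clause *who admires no etching*.
QR out of a relative clause is ruled out by the relative-clause island constraint.
So *no etching* cannot raise high enough to outscope *a candidate*; only the surface ordering *a candidate* > *no etching* is available.

No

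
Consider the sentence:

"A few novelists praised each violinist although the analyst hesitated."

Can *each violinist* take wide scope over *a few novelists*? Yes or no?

The adjunct clause does not contain *each violinist*, which is the matrix object.
Nothing blocks QR of the lower DP to a position above the higher one, so inverse scope is available.

Yes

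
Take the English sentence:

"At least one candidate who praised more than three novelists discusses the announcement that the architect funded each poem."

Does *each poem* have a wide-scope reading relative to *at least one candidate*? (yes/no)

No

*each poem* sits inside the complex NP *the announcement that the architect funded each poem*.
Since the clause is the complement of a nominal head, the CNPC blocks scope extraction.
So *each poem* cannot raise to a position above *at least one candidate*.
(Only the surface reading survives: one fixed candidate with respect to all the relevant poems.)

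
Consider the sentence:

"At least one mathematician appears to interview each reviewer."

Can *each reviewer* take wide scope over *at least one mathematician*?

Infinitival complements of raising predicates do not block QR; *each reviewer* and *at least one mathematician* are effectively clausemates.
Since no island is crossed, the inverse ordering is licensed alongside surface scope.

Yes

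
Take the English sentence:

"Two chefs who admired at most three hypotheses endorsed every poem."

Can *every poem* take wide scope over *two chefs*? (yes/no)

Yes

The RC *who admired at most three hypotheses* is an island, but *every poem* is not inside it — it is the matrix object, a clausemate of *two chefs*.
Since no island is crossed, the inverse ordering is licensed alongside surface scope.
So *every poem* > *two chefs* is among the available readings.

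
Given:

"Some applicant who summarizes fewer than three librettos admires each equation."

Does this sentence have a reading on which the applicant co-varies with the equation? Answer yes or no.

Yes

The described interpretation is the *each equation* > *some applicant* scoping.
The relative clause *who summarizes fewer than three librettos* modifies *some applicant*, but *each equation* is not inside that relative clause — it is an argument of the matrix verb.
Nothing blocks QR of the lower DP to a position above the higher one, so inverse scope is available.
The sentence is scopally ambiguous between *some applicant* > *each equation* and *each equation* > *some applicant*.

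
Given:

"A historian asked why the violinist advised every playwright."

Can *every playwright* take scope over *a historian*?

No

*every playwright* occurs within the embedded question *why the violinist advised every playwright*.
An indirect question is a wh-island; the filled [Spec,CP] blocks QR across the CP edge.
There is no licit LF on which *every playwright* c-commands *a historian*.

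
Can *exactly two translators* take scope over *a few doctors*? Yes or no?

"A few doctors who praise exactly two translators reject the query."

*exactly two translators* is embedded in the relative clause *who praise exactly two translators*.
A relative clause is a scope island — quantifier raising cannot cross its boundary.
The inverse ordering *exactly two translators* > *a few doctors* is therefore underivable.

No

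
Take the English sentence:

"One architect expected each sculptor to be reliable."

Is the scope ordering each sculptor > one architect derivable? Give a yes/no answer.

This is an ECM construction: *each sculptor* is the infinitival subject, Case-marked by the matrix verb, and the infinitive is transparent for QR.
Since no island is crossed, the inverse ordering is licensed alongside surface scope.
The sentence is scopally ambiguous between *one architect* > *each sculptor* and *each sculptor* > *one architect*.

Yes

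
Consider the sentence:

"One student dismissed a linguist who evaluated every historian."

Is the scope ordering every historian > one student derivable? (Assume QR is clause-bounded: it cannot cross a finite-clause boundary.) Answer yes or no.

No

*every historian* occurs within the relative clause *who evaluated every historian* modifying *a linguist*.
Relative clauses are scope islands: a quantifier cannot QR out of a relative clause to take scope in the matrix clause.
The inverse ordering *every historian* > *one student* is therefore underivable.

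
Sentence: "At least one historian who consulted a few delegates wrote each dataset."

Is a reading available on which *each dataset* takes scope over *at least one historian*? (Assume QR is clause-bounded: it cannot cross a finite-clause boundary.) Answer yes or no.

Yes

Although the sentence contains a relative clause (*who consulted a few delegates*), *each dataset* is outside it, in the matrix VP.
Clause-internal QR can adjoin the lower DP above the subject, yielding the inverse reading.
The sentence is scopally ambiguous between *at least one historian* > *each dataset* and *each dataset* > *at least one historian*.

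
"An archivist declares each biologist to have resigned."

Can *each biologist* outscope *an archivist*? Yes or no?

The ECM infinitive is scope-transparent — *each biologist* is free to raise above *an archivist*.
With no island boundary between them, the object can take inverse scope over the subject via ordinary QR within the clause.
The sentence is scopally ambiguous between *an archivist* > *each biologist* and *each biologist* > *an archivist*.

Yes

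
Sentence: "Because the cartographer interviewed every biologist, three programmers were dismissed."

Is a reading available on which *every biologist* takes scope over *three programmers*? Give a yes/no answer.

No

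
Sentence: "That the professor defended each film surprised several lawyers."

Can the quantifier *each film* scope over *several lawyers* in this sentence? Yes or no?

*each film* occurs within the sentential subject *that the professor defended each film*.
Subjects — clausal subjects included — are islands for extraction, and QR is no exception.
So the wide-scope reading for *each film* is blocked.

No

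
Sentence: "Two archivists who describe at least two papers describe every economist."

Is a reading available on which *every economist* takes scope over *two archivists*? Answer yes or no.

Although the sentence contains a relative clause (*who describe at least two papers*), *every economist* is outside it, in the matrix VP.
Nothing blocks QR of the lower DP to a position above the higher one, so inverse scope is available.

Yes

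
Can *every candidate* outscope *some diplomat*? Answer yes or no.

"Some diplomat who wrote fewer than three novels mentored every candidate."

Yes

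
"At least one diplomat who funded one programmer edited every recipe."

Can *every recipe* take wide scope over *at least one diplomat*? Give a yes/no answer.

The relative clause *who funded one programmer* modifies *at least one diplomat*, but *every recipe* is not inside that relative clause — it is an argument of the matrix verb.
Ordinary QR to a clause-peripheral position gives the wide-scope LF for the lower DP.
The sentence is scopally ambiguous between *at least one diplomat* > *every recipe* and *every recipe* > *at least one diplomat*.

Yes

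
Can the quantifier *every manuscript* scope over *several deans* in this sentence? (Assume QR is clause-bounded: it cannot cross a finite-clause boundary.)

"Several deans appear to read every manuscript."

Yes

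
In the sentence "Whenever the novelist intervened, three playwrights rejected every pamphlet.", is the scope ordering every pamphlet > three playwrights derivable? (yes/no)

Yes

The adjunct clause does not contain *every pamphlet*, which is the matrix object.
Nothing blocks QR of the lower DP to a position above the higher one, so inverse scope is available.
So *every pamphlet* > *three playwrights* is among the available readings.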